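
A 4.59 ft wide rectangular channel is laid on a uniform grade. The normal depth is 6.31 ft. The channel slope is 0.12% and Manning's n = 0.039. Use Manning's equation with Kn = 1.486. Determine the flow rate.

Q = 54.1 ft³/s

Flow area A = b·y = 4.59 × 6.31 = 28.96 ft². Wetted perimeter P = b + 2y = 4.59 + 2×6.31 = 17.21 ft.
Hydraulic radius R = A/P = 28.96/17.21 = 1.683 ft.
Manning's equation: Q = (1.486/n) A R^(2/3) S^(1/2) = (1.486/0.039) × 28.96 × 1.683^(2/3) × 0.0012^(1/2) = 54.1 ft³/s.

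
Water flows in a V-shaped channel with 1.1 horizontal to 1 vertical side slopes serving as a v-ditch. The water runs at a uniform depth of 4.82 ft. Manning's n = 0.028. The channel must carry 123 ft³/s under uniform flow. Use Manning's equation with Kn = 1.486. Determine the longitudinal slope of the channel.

For a triangular section with side slope z = 1.1: A = zy² = 1.1×4.82² = 25.56 ft²; P = 2y√(1+z²) = 2×4.82×1.487 = 14.33 ft.
Hydraulic radius R = A/P = 25.56/14.33 = 1.783 ft.
From Manning's equation, S = [nQ / (1.486 A R^(2/3))]² = [0.028 × 123 / (1.486 × 25.56 × 1.783^(2/3))]² = 0.0038.

S = 0.0038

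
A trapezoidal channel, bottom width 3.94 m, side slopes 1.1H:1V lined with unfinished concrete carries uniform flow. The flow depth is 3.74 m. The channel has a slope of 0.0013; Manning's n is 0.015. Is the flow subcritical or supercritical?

subcritical

With bottom width b = 3.94 m and side slope z = 1.1: A = (b + zy)y = (3.94 + 1.1×3.74)×3.74 = 30.12 m²; P = b + 2y√(1+z²) = 3.94 + 2×3.74×1.487 = 15.06 m.
Hydraulic radius R = A/P = 30.12/15.06 = 2 m.
V = (1/n) R^(2/3) √S = (1/0.015) × 2^(2/3) × √0.0013 = 3.816 m/s. Hydraulic depth D_h = A/T = 30.12/12.17 = 2.476 m.
Froude number Fr = V/√(g·D_h) = 3.816/√(9.81×2.476) = 0.774, which is less than 1, so the flow is subcritical.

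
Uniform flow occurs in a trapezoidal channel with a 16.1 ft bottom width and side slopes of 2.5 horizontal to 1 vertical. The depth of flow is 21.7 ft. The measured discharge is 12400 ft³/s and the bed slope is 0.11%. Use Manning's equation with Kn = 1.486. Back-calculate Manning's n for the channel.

With bottom width b = 16.1 ft and side slope z = 2.5: A = (b + zy)y = (16.1 + 2.5×21.7)×21.7 = 1527 ft²; P = b + 2y√(1+z²) = 16.1 + 2×21.7×2.693 = 133 ft.
Hydraulic radius R = A/P = 1527/133 = 11.48 ft.
Rearranging Manning's equation: n = (1.486/Q) A R^(2/3) S^(1/2) = (1.486/12400) × 1527 × 11.48^(2/3) × √0.0011 = 0.0309.

n = 0.0309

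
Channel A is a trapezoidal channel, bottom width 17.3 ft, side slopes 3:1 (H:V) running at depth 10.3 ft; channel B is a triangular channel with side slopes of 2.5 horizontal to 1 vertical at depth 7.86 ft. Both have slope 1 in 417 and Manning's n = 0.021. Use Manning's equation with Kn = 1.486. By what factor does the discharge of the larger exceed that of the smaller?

4.49

Channel A: With bottom width b = 17.3 ft and side slope z = 3: A = (b + zy)y = (17.3 + 3×10.3)×10.3 = 496.5 ft²; P = b + 2y√(1+z²) = 17.3 + 2×10.3×3.162 = 82.44 ft. Hydraulic radius R = A/P = 496.5/82.44 = 6.022 ft. Q_A = (1.486/0.021)·496.5·6.022^(2/3)·√0.002398 = 5694 ft³/s.
Channel B: For a triangular section with side slope z = 2.5: A = zy² = 2.5×7.86² = 154.4 ft²; P = 2y√(1+z²) = 2×7.86×2.693 = 42.33 ft. Hydraulic radius R = A/P = 154.4/42.33 = 3.649 ft. Q_B = (1.486/0.021)·154.4·3.649^(2/3)·√0.002398 = 1269 ft³/s.
The larger discharge is 5694 ft³/s and the smaller is 1269 ft³/s; the ratio is 4.49.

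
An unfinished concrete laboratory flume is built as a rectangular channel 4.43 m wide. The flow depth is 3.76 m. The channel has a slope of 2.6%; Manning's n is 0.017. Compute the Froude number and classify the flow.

Flow area A = b·y = 4.43 × 3.76 = 16.66 m². Wetted perimeter P = b + 2y = 4.43 + 2×3.76 = 11.95 m.
Hydraulic radius R = A/P = 16.66/11.95 = 1.394 m.
V = (1/n) R^(2/3) √S = (1/0.017) × 1.394^(2/3) × √0.026 = 11.84 m/s. Hydraulic depth D_h = A/T = 16.66/4.43 = 3.76 m.
Froude number Fr = V/√(g·D_h) = 11.84/√(9.81×3.76) = 1.95, which is greater than 1, so the flow is supercritical.

supercritical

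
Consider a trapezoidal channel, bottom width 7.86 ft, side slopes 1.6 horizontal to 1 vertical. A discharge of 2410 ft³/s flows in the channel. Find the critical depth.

y_c = 8.59 ft

At critical depth, Q² T / (g A³) = 1, i.e. A³/T = Q²/g = 2410²/32.2 = 180400.
At y = 7.35 ft: A³/T = 95570 — low.
At y = 10.2 ft: A³/T = 370400 — high.
At y = 8.59 ft: A³/T = 180800 — close enough.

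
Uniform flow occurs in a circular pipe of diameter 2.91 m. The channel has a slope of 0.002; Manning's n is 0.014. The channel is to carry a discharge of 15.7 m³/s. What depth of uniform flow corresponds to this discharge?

y_n = 2.19 m

Manning's equation rearranged: A R^(2/3) = nQ / (1·√S) = 0.014 × 15.7 / (√0.002) = 4.915.
Try y = 2.54 m: A R^(2/3) = 5.644 — high.
Try y = 1.57 m: A R^(2/3) = 3.054 — low.
Try y = 2.19 m: A R^(2/3) = 4.925 — matches.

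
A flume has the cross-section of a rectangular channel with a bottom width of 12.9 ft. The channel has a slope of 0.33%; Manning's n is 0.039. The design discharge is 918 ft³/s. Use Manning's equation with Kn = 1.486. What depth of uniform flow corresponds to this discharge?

y_n = 12.4 ft

Manning's equation rearranged: A R^(2/3) = nQ / (1.486·√S) = 0.039 × 918 / (1.486 × √0.0033) = 419.4.
At y = 14.1 ft: A R^(2/3) = 490.3 — over.
At y = 11.1 ft: A R^(2/3) = 365.6 — short.
At y = 12.4 ft: A R^(2/3) = 419.2 — matches.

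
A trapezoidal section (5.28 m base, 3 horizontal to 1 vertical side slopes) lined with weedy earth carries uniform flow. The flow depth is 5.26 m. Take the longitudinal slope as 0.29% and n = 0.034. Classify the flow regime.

subcritical

With bottom width b = 5.28 m and side slope z = 3: A = (b + zy)y = (5.28 + 3×5.26)×5.26 = 110.8 m²; P = b + 2y√(1+z²) = 5.28 + 2×5.26×3.162 = 38.55 m.
Hydraulic radius R = A/P = 110.8/38.55 = 2.874 m.
V = (1/n) R^(2/3) √S = (1/0.034) × 2.874^(2/3) × √0.0029 = 3.202 m/s. Hydraulic depth D_h = A/T = 110.8/36.84 = 3.007 m.
Froude number Fr = V/√(g·D_h) = 3.202/√(9.81×3.007) = 0.589, which is less than 1, so the flow is subcritical.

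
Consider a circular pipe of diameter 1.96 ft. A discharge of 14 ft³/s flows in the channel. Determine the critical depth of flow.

At critical depth, Q² T / (g A³) = 1, i.e. A³/T = Q²/g = 14²/32.2 = 6.087.
Trying y = 1.58 ft: A³/T = 11.42 — too large.
Trying y = 1.08 ft: A³/T = 2.539 — too small.
Trying y = 1.36 ft: A³/T = 6.174 — ≈ 6.087.

y_c = 1.36 ft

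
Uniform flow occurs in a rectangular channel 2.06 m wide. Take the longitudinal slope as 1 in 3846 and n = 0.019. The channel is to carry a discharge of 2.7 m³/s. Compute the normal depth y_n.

y_n = 2 m

Manning's equation rearranged: A R^(2/3) = nQ / (1·√S) = 0.019 × 2.7 / (√0.00026) = 3.181.
Try y = 2.4 m: A R^(2/3) = 3.974 — over.
Try y = 2 m: A R^(2/3) = 3.186 — ≈ 3.181.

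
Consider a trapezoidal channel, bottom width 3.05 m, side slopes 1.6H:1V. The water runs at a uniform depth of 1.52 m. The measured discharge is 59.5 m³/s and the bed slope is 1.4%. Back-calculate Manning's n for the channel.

With bottom width b = 3.05 m and side slope z = 1.6: A = (b + zy)y = (3.05 + 1.6×1.52)×1.52 = 8.333 m²; P = b + 2y√(1+z²) = 3.05 + 2×1.52×1.887 = 8.786 m.
Hydraulic radius R = A/P = 8.333/8.786 = 0.9484 m.
Rearranging Manning's equation: n = (1/Q) A R^(2/3) S^(1/2) = (1/59.5) × 8.333 × 0.9484^(2/3) × √0.014 = 0.016.

n = 0.016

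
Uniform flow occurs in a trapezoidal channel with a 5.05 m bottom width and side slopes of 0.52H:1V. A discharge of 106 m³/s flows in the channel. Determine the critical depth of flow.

y_c = 3.17 m

At critical depth, Q² T / (g A³) = 1, i.e. A³/T = Q²/g = 106²/9.81 = 1145.
Try y = 2.7 m: A³/T = 673.4 — too small.
Try y = 3.79 m: A³/T = 2095 — too large.
Try y = 3.17 m: A³/T = 1147 — matches.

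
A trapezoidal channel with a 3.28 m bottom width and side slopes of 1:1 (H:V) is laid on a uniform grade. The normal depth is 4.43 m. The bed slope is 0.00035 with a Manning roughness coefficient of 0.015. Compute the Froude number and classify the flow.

subcritical

With bottom width b = 3.28 m and side slope z = 1: A = (b + zy)y = (3.28 + 1×4.43)×4.43 = 34.16 m²; P = b + 2y√(1+z²) = 3.28 + 2×4.43×1.414 = 15.81 m.
Hydraulic radius R = A/P = 34.16/15.81 = 2.16 m.
V = (1/n) R^(2/3) √S = (1/0.015) × 2.16^(2/3) × √0.00035 = 2.084 m/s. Hydraulic depth D_h = A/T = 34.16/12.14 = 2.813 m.
Froude number Fr = V/√(g·D_h) = 2.084/√(9.81×2.813) = 0.397, which is less than 1, so the flow is subcritical.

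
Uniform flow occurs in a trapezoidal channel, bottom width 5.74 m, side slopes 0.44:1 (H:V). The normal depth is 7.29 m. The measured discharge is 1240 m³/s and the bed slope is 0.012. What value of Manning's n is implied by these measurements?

n = 0.012

With bottom width b = 5.74 m and side slope z = 0.44: A = (b + zy)y = (5.74 + 0.44×7.29)×7.29 = 65.23 m²; P = b + 2y√(1+z²) = 5.74 + 2×7.29×1.093 = 21.67 m.
Hydraulic radius R = A/P = 65.23/21.67 = 3.01 m.
Rearranging Manning's equation: n = (1/Q) A R^(2/3) S^(1/2) = (1/1240) × 65.23 × 3.01^(2/3) × √0.012 = 0.012.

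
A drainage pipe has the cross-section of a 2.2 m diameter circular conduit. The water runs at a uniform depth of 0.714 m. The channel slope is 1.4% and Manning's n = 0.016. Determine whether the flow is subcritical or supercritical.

For a circular section of diameter D = 2.2 m at depth y = 0.714 m, the central angle is θ = 2 arccos(1 − 2y/D) = 2.425 rad. Then A = (D²/8)(θ − sin θ) = 1.069 m² and P = Dθ/2 = 2.667 m.
Hydraulic radius R = A/P = 1.069/2.667 = 0.4009 m.
V = (1/n) R^(2/3) √S = (1/0.016) × 0.4009^(2/3) × √0.014 = 4.021 m/s. Hydraulic depth D_h = A/T = 1.069/2.06 = 0.519 m.
Froude number Fr = V/√(g·D_h) = 4.021/√(9.81×0.519) = 1.78, which is greater than 1, so the flow is supercritical.

supercritical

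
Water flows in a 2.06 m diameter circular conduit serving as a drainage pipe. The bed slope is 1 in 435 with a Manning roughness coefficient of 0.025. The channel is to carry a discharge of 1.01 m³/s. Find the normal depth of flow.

y_n = 0.696 m

Manning's equation rearranged: A R^(2/3) = nQ / (1·√S) = 0.025 × 1.01 / (√0.002299) = 0.5266.
Try y = 0.534 m: A R^(2/3) = 0.3151 — low.
Try y = 0.696 m: A R^(2/3) = 0.5267 — ≈ 0.5266.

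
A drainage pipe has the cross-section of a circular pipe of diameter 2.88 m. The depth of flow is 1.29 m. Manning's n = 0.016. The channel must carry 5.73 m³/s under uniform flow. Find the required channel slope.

For a circular section of diameter D = 2.88 m at depth y = 1.29 m, the central angle is θ = 2 arccos(1 − 2y/D) = 2.933 rad. Then A = (D²/8)(θ − sin θ) = 2.826 m² and P = Dθ/2 = 4.223 m.
Hydraulic radius R = A/P = 2.826/4.223 = 0.6691 m.
From Manning's equation, S = [nQ / (1 A R^(2/3))]² = [0.016 × 5.73 / (1 × 2.826 × 0.6691^(2/3))]² = 0.0018.

S = 0.0018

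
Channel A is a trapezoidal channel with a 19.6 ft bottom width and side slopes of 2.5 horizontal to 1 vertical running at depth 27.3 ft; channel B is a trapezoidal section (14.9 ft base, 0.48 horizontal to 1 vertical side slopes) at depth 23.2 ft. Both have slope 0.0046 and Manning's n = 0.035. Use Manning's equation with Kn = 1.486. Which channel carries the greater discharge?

channel A

Channel A: With bottom width b = 19.6 ft and side slope z = 2.5: A = (b + zy)y = (19.6 + 2.5×27.3)×27.3 = 2398 ft²; P = b + 2y√(1+z²) = 19.6 + 2×27.3×2.693 = 166.6 ft. Hydraulic radius R = A/P = 2398/166.6 = 14.39 ft. Q_A = (1.486/0.035)·2398·14.39^(2/3)·√0.0046 = 40870 ft³/s.
Channel B: With bottom width b = 14.9 ft and side slope z = 0.48: A = (b + zy)y = (14.9 + 0.48×23.2)×23.2 = 604 ft²; P = b + 2y√(1+z²) = 14.9 + 2×23.2×1.109 = 66.37 ft. Hydraulic radius R = A/P = 604/66.37 = 9.101 ft. Q_B = (1.486/0.035)·604·9.101^(2/3)·√0.0046 = 7582 ft³/s.
Q_A = 40870 ft³/s vs Q_B = 7582 ft³/s, so channel A carries more.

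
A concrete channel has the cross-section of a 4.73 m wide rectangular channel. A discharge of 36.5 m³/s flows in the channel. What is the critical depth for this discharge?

y_c = 1.82 m

For a rectangular channel, critical depth y_c = (q²/g)^(1/3) where q = Q/b = 36.5/4.73 = 7.717 m²/s.
So y_c = (7.717²/9.81)^(1/3) = 1.82 m.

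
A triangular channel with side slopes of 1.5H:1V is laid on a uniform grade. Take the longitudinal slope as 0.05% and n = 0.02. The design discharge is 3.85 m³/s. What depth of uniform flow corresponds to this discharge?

Manning's equation rearranged: A R^(2/3) = nQ / (1·√S) = 0.02 × 3.85 / (√0.0005) = 3.444.
Trying y = 2.15 m: A R^(2/3) = 6.437 — too large.
Trying y = 1.7 m: A R^(2/3) = 3.441 — matches.

y_n = 1.7 m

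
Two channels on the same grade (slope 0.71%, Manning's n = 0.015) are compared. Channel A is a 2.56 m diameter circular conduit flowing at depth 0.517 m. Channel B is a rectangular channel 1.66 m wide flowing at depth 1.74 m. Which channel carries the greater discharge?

Channel A: For a circular section of diameter D = 2.56 m at depth y = 0.517 m, the central angle is θ = 2 arccos(1 − 2y/D) = 1.864 rad. Then A = (D²/8)(θ − sin θ) = 0.7431 m² and P = Dθ/2 = 2.386 m. Hydraulic radius R = A/P = 0.7431/2.386 = 0.3114 m. Q_A = (1/0.015)·0.7431·0.3114^(2/3)·√0.0071 = 1.918 m³/s.
Channel B: Flow area A = b·y = 1.66 × 1.74 = 2.888 m². Wetted perimeter P = b + 2y = 1.66 + 2×1.74 = 5.14 m. Hydraulic radius R = A/P = 2.888/5.14 = 0.5619 m. Q_B = (1/0.015)·2.888·0.5619^(2/3)·√0.0071 = 11.05 m³/s.
Q_A = 1.918 m³/s vs Q_B = 11.05 m³/s, so channel B carries more.

channel B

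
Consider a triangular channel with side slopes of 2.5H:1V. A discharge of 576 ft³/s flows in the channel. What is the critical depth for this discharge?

At critical depth, Q² T / (g A³) = 1, i.e. A³/T = Q²/g = 576²/32.2 = 10300.
Trying y = 6.37 ft: A³/T = 32780 — over.
Trying y = 3.83 ft: A³/T = 2575 — short.
Trying y = 5.05 ft: A³/T = 10260 — matches.

y_c = 5.05 ft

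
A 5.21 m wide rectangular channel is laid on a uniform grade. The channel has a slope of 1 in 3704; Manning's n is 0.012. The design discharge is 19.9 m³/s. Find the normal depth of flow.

y_n = 2.4 m

Manning's equation rearranged: A R^(2/3) = nQ / (1·√S) = 0.012 × 19.9 / (√0.00027) = 14.53.
At y = 3.02 m: A R^(2/3) = 19.68 — over.
At y = 2.4 m: A R^(2/3) = 14.5 — close enough.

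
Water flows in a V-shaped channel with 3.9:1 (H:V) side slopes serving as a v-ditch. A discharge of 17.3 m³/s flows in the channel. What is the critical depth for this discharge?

y_c = 1.32 m

At critical depth, Q² T / (g A³) = 1, i.e. A³/T = Q²/g = 17.3²/9.81 = 30.51.
Try y = 1.44 m: A³/T = 47.09 — too large.
Try y = 1.32 m: A³/T = 30.48 — close enough.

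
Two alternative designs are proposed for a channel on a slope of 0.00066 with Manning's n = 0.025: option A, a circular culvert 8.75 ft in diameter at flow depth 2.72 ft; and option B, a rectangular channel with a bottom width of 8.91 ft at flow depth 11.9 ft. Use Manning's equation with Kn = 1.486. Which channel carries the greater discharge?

Channel A: For a circular section of diameter D = 8.75 ft at depth y = 2.72 ft, the central angle is θ = 2 arccos(1 − 2y/D) = 2.366 rad. Then A = (D²/8)(θ − sin θ) = 15.94 ft² and P = Dθ/2 = 10.35 ft. Hydraulic radius R = A/P = 15.94/10.35 = 1.54 ft. Q_A = (1.486/0.025)·15.94·1.54^(2/3)·√0.00066 = 32.45 ft³/s.
Channel B: Flow area A = b·y = 8.91 × 11.9 = 106 ft². Wetted perimeter P = b + 2y = 8.91 + 2×11.9 = 32.71 ft. Hydraulic radius R = A/P = 106/32.71 = 3.241 ft. Q_B = (1.486/0.025)·106·3.241^(2/3)·√0.00066 = 354.6 ft³/s.
Q_A = 32.45 ft³/s vs Q_B = 354.6 ft³/s, so channel B carries more.

channel B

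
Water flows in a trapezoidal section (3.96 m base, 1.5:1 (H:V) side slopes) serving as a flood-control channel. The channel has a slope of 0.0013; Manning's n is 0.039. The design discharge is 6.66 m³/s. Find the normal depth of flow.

Manning's equation rearranged: A R^(2/3) = nQ / (1·√S) = 0.039 × 6.66 / (√0.0013) = 7.204.
Trying y = 1.49 m: A R^(2/3) = 9.163 — high.
Trying y = 1.31 m: A R^(2/3) = 7.202 — ≈ 7.204.

y_n = 1.31 m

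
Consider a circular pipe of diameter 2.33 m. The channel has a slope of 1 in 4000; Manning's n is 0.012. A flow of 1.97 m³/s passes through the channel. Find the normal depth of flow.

y_n = 1.17 m

Manning's equation rearranged: A R^(2/3) = nQ / (1·√S) = 0.012 × 1.97 / (√0.00025) = 1.495.
At y = 0.835 m: A R^(2/3) = 0.8175 — short.
At y = 1.17 m: A R^(2/3) = 1.498 — ≈ 1.495.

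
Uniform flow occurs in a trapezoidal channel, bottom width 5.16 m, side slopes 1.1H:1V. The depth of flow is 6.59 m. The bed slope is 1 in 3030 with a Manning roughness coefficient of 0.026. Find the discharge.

Q = 127 m³/s

With bottom width b = 5.16 m and side slope z = 1.1: A = (b + zy)y = (5.16 + 1.1×6.59)×6.59 = 81.78 m²; P = b + 2y√(1+z²) = 5.16 + 2×6.59×1.487 = 24.75 m.
Hydraulic radius R = A/P = 81.78/24.75 = 3.304 m.
Manning's equation: Q = (1/n) A R^(2/3) S^(1/2) = (1/0.026) × 81.78 × 3.304^(2/3) × 0.00033^(1/2) = 127 m³/s.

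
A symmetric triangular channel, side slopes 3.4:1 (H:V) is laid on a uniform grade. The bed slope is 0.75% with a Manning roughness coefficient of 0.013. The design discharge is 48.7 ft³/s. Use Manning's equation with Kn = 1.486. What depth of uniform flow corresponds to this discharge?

Manning's equation rearranged: A R^(2/3) = nQ / (1.486·√S) = 0.013 × 48.7 / (1.486 × √0.0075) = 4.92.
Trying y = 1.73 ft: A R^(2/3) = 8.986 — over.
Trying y = 1.38 ft: A R^(2/3) = 4.918 — matches.

y_n = 1.38 ft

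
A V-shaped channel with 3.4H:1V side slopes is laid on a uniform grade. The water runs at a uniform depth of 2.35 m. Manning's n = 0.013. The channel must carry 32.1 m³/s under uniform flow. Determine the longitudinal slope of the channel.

S = 0.000421

For a triangular section with side slope z = 3.4: A = zy² = 3.4×2.35² = 18.78 m²; P = 2y√(1+z²) = 2×2.35×3.544 = 16.66 m.
Hydraulic radius R = A/P = 18.78/16.66 = 1.127 m.
From Manning's equation, S = [nQ / (1 A R^(2/3))]² = [0.013 × 32.1 / (1 × 18.78 × 1.127^(2/3))]² = 0.000421.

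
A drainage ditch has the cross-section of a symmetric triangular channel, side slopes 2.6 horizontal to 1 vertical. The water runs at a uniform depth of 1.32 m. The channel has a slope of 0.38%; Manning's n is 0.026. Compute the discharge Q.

For a triangular section with side slope z = 2.6: A = zy² = 2.6×1.32² = 4.53 m²; P = 2y√(1+z²) = 2×1.32×2.786 = 7.354 m.
Hydraulic radius R = A/P = 4.53/7.354 = 0.616 m.
Manning's equation: Q = (1/n) A R^(2/3) S^(1/2) = (1/0.026) × 4.53 × 0.616^(2/3) × 0.0038^(1/2) = 7.78 m³/s.

Q = 7.78 m³/s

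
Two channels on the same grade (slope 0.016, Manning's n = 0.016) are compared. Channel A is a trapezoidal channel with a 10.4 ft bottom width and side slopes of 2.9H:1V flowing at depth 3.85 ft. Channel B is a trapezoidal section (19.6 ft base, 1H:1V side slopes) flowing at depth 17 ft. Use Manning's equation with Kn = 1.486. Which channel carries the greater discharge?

channel B

Channel A: With bottom width b = 10.4 ft and side slope z = 2.9: A = (b + zy)y = (10.4 + 2.9×3.85)×3.85 = 83.03 ft²; P = b + 2y√(1+z²) = 10.4 + 2×3.85×3.068 = 34.02 ft. Hydraulic radius R = A/P = 83.03/34.02 = 2.44 ft. Q_A = (1.486/0.016)·83.03·2.44^(2/3)·√0.016 = 1768 ft³/s.
Channel B: With bottom width b = 19.6 ft and side slope z = 1: A = (b + zy)y = (19.6 + 1×17)×17 = 622.2 ft²; P = b + 2y√(1+z²) = 19.6 + 2×17×1.414 = 67.68 ft. Hydraulic radius R = A/P = 622.2/67.68 = 9.193 ft. Q_B = (1.486/0.016)·622.2·9.193^(2/3)·√0.016 = 32080 ft³/s.
Q_A = 1768 ft³/s vs Q_B = 32080 ft³/s, so channel B carries more.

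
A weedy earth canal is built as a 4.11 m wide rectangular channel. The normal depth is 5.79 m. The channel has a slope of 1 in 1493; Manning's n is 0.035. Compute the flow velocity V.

V = 0.976 m/s

Flow area A = b·y = 4.11 × 5.79 = 23.8 m². Wetted perimeter P = b + 2y = 4.11 + 2×5.79 = 15.69 m.
Hydraulic radius R = A/P = 23.8/15.69 = 1.517 m.
From Manning's equation, V = (1/n) R^(2/3) S^(1/2) = (1/0.035) × 1.517^(2/3) × 0.0006698^(1/2) = 0.976 m/s.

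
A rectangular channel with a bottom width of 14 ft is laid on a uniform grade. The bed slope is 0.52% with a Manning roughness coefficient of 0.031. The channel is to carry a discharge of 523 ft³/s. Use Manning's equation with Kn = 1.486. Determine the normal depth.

y_n = 5.21 ft

Manning's equation rearranged: A R^(2/3) = nQ / (1.486·√S) = 0.031 × 523 / (1.486 × √0.0052) = 151.3.
Try y = 5.99 ft: A R^(2/3) = 183.2 — over.
Try y = 5.21 ft: A R^(2/3) = 151.3 — close enough.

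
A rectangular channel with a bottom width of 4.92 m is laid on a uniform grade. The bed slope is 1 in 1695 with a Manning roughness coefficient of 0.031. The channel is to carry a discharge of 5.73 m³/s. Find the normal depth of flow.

Manning's equation rearranged: A R^(2/3) = nQ / (1·√S) = 0.031 × 5.73 / (√0.00059) = 7.313.
Trying y = 1.93 m: A R^(2/3) = 10 — too large.
Trying y = 1.2 m: A R^(2/3) = 5.116 — too small.
Trying y = 1.54 m: A R^(2/3) = 7.307 — close enough.

y_n = 1.54 m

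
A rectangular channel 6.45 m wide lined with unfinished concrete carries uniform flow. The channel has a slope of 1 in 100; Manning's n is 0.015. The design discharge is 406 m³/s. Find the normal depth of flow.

y_n = 5.81 m

Manning's equation rearranged: A R^(2/3) = nQ / (1·√S) = 0.015 × 406 / (√0.01) = 60.9.
At y = 7.09 m: A R^(2/3) = 77.75 — too large.
At y = 4 m: A R^(2/3) = 37.97 — too small.
At y = 5.81 m: A R^(2/3) = 60.94 — ≈ 60.9.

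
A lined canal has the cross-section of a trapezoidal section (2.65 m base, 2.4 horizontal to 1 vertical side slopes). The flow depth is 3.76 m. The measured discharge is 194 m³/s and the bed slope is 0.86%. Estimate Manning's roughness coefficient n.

n = 0.0331

With bottom width b = 2.65 m and side slope z = 2.4: A = (b + zy)y = (2.65 + 2.4×3.76)×3.76 = 43.89 m²; P = b + 2y√(1+z²) = 2.65 + 2×3.76×2.6 = 22.2 m.
Hydraulic radius R = A/P = 43.89/22.2 = 1.977 m.
Rearranging Manning's equation: n = (1/Q) A R^(2/3) S^(1/2) = (1/194) × 43.89 × 1.977^(2/3) × √0.0086 = 0.0331.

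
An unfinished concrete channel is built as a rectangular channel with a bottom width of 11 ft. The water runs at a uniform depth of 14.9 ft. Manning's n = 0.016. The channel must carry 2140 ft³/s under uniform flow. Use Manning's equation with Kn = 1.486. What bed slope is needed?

S = 0.00309

Flow area A = b·y = 11 × 14.9 = 163.9 ft². Wetted perimeter P = b + 2y = 11 + 2×14.9 = 40.8 ft.
Hydraulic radius R = A/P = 163.9/40.8 = 4.017 ft.
From Manning's equation, S = [nQ / (1.486 A R^(2/3))]² = [0.016 × 2140 / (1.486 × 163.9 × 4.017^(2/3))]² = 0.00309.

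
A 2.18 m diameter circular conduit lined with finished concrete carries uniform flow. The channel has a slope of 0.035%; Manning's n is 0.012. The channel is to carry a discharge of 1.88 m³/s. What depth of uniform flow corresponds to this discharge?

y_n = 1.07 m

Manning's equation rearranged: A R^(2/3) = nQ / (1·√S) = 0.012 × 1.88 / (√0.00035) = 1.206.
Trying y = 1.16 m: A R^(2/3) = 1.382 — over.
Trying y = 0.74 m: A R^(2/3) = 0.618 — short.
Trying y = 1.07 m: A R^(2/3) = 1.207 — close enough.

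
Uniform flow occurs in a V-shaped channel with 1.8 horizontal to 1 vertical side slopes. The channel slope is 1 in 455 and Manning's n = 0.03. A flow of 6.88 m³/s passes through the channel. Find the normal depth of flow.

y_n = 1.72 m

Manning's equation rearranged: A R^(2/3) = nQ / (1·√S) = 0.03 × 6.88 / (√0.002198) = 4.403.
At y = 2.05 m: A R^(2/3) = 7.031 — over.
At y = 1.49 m: A R^(2/3) = 3.002 — short.
At y = 1.72 m: A R^(2/3) = 4.403 — ≈ 4.403.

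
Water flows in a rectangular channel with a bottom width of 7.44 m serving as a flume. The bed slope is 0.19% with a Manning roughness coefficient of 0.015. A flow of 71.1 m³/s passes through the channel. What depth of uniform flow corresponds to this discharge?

y_n = 2.51 m

Manning's equation rearranged: A R^(2/3) = nQ / (1·√S) = 0.015 × 71.1 / (√0.0019) = 24.47.
Trying y = 2.8 m: A R^(2/3) = 28.47 — high.
Trying y = 1.94 m: A R^(2/3) = 16.97 — low.
Trying y = 2.51 m: A R^(2/3) = 24.46 — ≈ 24.47.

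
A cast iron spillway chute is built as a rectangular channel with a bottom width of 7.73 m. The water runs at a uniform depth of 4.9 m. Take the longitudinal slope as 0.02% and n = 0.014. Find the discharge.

Q = 63.9 m³/s

Flow area A = b·y = 7.73 × 4.9 = 37.88 m². Wetted perimeter P = b + 2y = 7.73 + 2×4.9 = 17.53 m.
Hydraulic radius R = A/P = 37.88/17.53 = 2.161 m.
Manning's equation: Q = (1/n) A R^(2/3) S^(1/2) = (1/0.014) × 37.88 × 2.161^(2/3) × 0.0002^(1/2) = 63.9 m³/s.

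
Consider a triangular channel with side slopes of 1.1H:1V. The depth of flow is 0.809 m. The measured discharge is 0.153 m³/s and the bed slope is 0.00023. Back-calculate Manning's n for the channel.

n = 0.0319

For a triangular section with side slope z = 1.1: A = zy² = 1.1×0.809² = 0.7199 m²; P = 2y√(1+z²) = 2×0.809×1.487 = 2.405 m.
Hydraulic radius R = A/P = 0.7199/2.405 = 0.2993 m.
Rearranging Manning's equation: n = (1/Q) A R^(2/3) S^(1/2) = (1/0.153) × 0.7199 × 0.2993^(2/3) × √0.00023 = 0.0319.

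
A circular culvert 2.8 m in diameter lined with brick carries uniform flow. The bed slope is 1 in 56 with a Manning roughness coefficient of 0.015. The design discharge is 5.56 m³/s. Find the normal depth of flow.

y_n = 0.678 m

Manning's equation rearranged: A R^(2/3) = nQ / (1·√S) = 0.015 × 5.56 / (√0.01786) = 0.6241.
At y = 0.819 m: A R^(2/3) = 0.9051 — over.
At y = 0.496 m: A R^(2/3) = 0.3321 — short.
At y = 0.678 m: A R^(2/3) = 0.6241 — matches.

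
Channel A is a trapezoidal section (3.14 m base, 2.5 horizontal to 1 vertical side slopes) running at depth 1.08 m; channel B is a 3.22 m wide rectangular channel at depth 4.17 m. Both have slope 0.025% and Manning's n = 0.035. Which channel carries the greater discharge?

channel B

Channel A: With bottom width b = 3.14 m and side slope z = 2.5: A = (b + zy)y = (3.14 + 2.5×1.08)×1.08 = 6.307 m²; P = b + 2y√(1+z²) = 3.14 + 2×1.08×2.693 = 8.956 m. Hydraulic radius R = A/P = 6.307/8.956 = 0.7042 m. Q_A = (1/0.035)·6.307·0.7042^(2/3)·√0.00025 = 2.255 m³/s.
Channel B: Flow area A = b·y = 3.22 × 4.17 = 13.43 m². Wetted perimeter P = b + 2y = 3.22 + 2×4.17 = 11.56 m. Hydraulic radius R = A/P = 13.43/11.56 = 1.162 m. Q_B = (1/0.035)·13.43·1.162^(2/3)·√0.00025 = 6.703 m³/s.
Q_A = 2.255 m³/s vs Q_B = 6.703 m³/s, so channel B carries more.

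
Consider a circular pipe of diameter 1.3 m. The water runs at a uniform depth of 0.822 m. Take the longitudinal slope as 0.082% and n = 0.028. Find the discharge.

For a circular section of diameter D = 1.3 m at depth y = 0.822 m, the central angle is θ = 2 arccos(1 − 2y/D) = 3.677 rad. Then A = (D²/8)(θ − sin θ) = 0.8846 m² and P = Dθ/2 = 2.39 m.
Hydraulic radius R = A/P = 0.8846/2.39 = 0.3701 m.
Manning's equation: Q = (1/n) A R^(2/3) S^(1/2) = (1/0.028) × 0.8846 × 0.3701^(2/3) × 0.00082^(1/2) = 0.466 m³/s.

Q = 0.466 m³/s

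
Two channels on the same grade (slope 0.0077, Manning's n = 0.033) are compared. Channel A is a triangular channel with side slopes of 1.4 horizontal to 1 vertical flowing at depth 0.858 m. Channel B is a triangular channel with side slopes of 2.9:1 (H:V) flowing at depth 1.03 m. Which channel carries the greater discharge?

channel B

Channel A: For a triangular section with side slope z = 1.4: A = zy² = 1.4×0.858² = 1.031 m²; P = 2y√(1+z²) = 2×0.858×1.72 = 2.952 m. Hydraulic radius R = A/P = 1.031/2.952 = 0.3491 m. Q_A = (1/0.033)·1.031·0.3491^(2/3)·√0.0077 = 1.359 m³/s.
Channel B: For a triangular section with side slope z = 2.9: A = zy² = 2.9×1.03² = 3.077 m²; P = 2y√(1+z²) = 2×1.03×3.068 = 6.319 m. Hydraulic radius R = A/P = 3.077/6.319 = 0.4869 m. Q_B = (1/0.033)·3.077·0.4869^(2/3)·√0.0077 = 5.063 m³/s.
Q_A = 1.359 m³/s vs Q_B = 5.063 m³/s, so channel B carries more.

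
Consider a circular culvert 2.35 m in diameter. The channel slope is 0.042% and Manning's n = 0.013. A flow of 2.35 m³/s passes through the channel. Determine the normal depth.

y_n = 1.16 m

Manning's equation rearranged: A R^(2/3) = nQ / (1·√S) = 0.013 × 2.35 / (√0.00042) = 1.491.
At y = 0.818 m: A R^(2/3) = 0.7918 — low.
At y = 1.48 m: A R^(2/3) = 2.198 — high.
At y = 1.16 m: A R^(2/3) = 1.488 — matches.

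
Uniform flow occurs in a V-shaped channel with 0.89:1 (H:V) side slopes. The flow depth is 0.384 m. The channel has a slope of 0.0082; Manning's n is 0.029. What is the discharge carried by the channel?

For a triangular section with side slope z = 0.89: A = zy² = 0.89×0.384² = 0.1312 m²; P = 2y√(1+z²) = 2×0.384×1.339 = 1.028 m.
Hydraulic radius R = A/P = 0.1312/1.028 = 0.1276 m.
Manning's equation: Q = (1/n) A R^(2/3) S^(1/2) = (1/0.029) × 0.1312 × 0.1276^(2/3) × 0.0082^(1/2) = 0.104 m³/s.

Q = 0.104 m³/s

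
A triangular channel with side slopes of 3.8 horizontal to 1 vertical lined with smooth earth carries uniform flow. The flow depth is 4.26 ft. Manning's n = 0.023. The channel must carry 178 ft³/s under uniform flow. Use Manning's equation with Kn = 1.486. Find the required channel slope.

S = 0.000609

For a triangular section with side slope z = 3.8: A = zy² = 3.8×4.26² = 68.96 ft²; P = 2y√(1+z²) = 2×4.26×3.929 = 33.48 ft.
Hydraulic radius R = A/P = 68.96/33.48 = 2.06 ft.
From Manning's equation, S = [nQ / (1.486 A R^(2/3))]² = [0.023 × 178 / (1.486 × 68.96 × 2.06^(2/3))]² = 0.000609.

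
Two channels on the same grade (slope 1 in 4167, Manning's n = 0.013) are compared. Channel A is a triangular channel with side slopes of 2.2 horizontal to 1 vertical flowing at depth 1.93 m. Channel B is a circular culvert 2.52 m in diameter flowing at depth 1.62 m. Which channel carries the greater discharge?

channel A

Channel A: For a triangular section with side slope z = 2.2: A = zy² = 2.2×1.93² = 8.195 m²; P = 2y√(1+z²) = 2×1.93×2.417 = 9.328 m. Hydraulic radius R = A/P = 8.195/9.328 = 0.8785 m. Q_A = (1/0.013)·8.195·0.8785^(2/3)·√0.00024 = 8.957 m³/s.
Channel B: For a circular section of diameter D = 2.52 m at depth y = 1.62 m, the central angle is θ = 2 arccos(1 − 2y/D) = 3.721 rad. Then A = (D²/8)(θ − sin θ) = 3.388 m² and P = Dθ/2 = 4.689 m. Hydraulic radius R = A/P = 3.388/4.689 = 0.7227 m. Q_B = (1/0.013)·3.388·0.7227^(2/3)·√0.00024 = 3.252 m³/s.
Q_A = 8.957 m³/s vs Q_B = 3.252 m³/s, so channel A carries more.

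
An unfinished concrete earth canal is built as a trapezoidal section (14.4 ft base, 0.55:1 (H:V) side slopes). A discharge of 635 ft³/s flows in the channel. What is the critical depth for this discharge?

At critical depth, Q² T / (g A³) = 1, i.e. A³/T = Q²/g = 635²/32.2 = 12520.
Try y = 4.49 ft: A³/T = 22470 — too large.
Try y = 2.98 ft: A³/T = 6177 — too small.
Try y = 3.73 ft: A³/T = 12490 — matches.

y_c = 3.73 ft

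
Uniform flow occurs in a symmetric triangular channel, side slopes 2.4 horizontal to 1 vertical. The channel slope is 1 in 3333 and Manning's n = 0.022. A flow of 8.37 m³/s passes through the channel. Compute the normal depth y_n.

Manning's equation rearranged: A R^(2/3) = nQ / (1·√S) = 0.022 × 8.37 / (√0.0003) = 10.63.
Trying y = 2.51 m: A R^(2/3) = 16.68 — too large.
Trying y = 1.83 m: A R^(2/3) = 7.182 — too small.
Trying y = 2.12 m: A R^(2/3) = 10.63 — close enough.

y_n = 2.12 m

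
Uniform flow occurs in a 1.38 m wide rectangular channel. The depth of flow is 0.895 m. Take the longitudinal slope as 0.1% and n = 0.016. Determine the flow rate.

Flow area A = b·y = 1.38 × 0.895 = 1.235 m². Wetted perimeter P = b + 2y = 1.38 + 2×0.895 = 3.17 m.
Hydraulic radius R = A/P = 1.235/3.17 = 0.3896 m.
Manning's equation: Q = (1/n) A R^(2/3) S^(1/2) = (1/0.016) × 1.235 × 0.3896^(2/3) × 0.001^(1/2) = 1.3 m³/s.

Q = 1.3 m³/s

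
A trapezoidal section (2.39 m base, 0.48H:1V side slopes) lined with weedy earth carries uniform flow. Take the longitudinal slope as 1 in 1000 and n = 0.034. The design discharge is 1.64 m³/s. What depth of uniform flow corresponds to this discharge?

y_n = 0.9 m

Manning's equation rearranged: A R^(2/3) = nQ / (1·√S) = 0.034 × 1.64 / (√0.001) = 1.763.
Trying y = 0.745 m: A R^(2/3) = 1.3 — low.
Trying y = 0.9 m: A R^(2/3) = 1.764 — close enough.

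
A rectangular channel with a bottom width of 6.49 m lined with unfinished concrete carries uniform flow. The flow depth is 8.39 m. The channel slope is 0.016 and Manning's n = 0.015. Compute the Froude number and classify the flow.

Flow area A = b·y = 6.49 × 8.39 = 54.45 m². Wetted perimeter P = b + 2y = 6.49 + 2×8.39 = 23.27 m.
Hydraulic radius R = A/P = 54.45/23.27 = 2.34 m.
V = (1/n) R^(2/3) √S = (1/0.015) × 2.34^(2/3) × √0.016 = 14.86 m/s. Hydraulic depth D_h = A/T = 54.45/6.49 = 8.39 m.
Froude number Fr = V/√(g·D_h) = 14.86/√(9.81×8.39) = 1.64, which is greater than 1, so the flow is supercritical.

supercritical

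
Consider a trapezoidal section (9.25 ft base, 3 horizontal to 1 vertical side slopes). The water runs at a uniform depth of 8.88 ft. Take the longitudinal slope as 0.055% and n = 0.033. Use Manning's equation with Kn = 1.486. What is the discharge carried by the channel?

With bottom width b = 9.25 ft and side slope z = 3: A = (b + zy)y = (9.25 + 3×8.88)×8.88 = 318.7 ft²; P = b + 2y√(1+z²) = 9.25 + 2×8.88×3.162 = 65.41 ft.
Hydraulic radius R = A/P = 318.7/65.41 = 4.872 ft.
Manning's equation: Q = (1.486/n) A R^(2/3) S^(1/2) = (1.486/0.033) × 318.7 × 4.872^(2/3) × 0.00055^(1/2) = 967 ft³/s.

Q = 967 ft³/s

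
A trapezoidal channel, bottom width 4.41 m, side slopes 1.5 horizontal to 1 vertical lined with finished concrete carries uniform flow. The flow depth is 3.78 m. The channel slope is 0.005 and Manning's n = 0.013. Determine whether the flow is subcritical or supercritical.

supercritical

With bottom width b = 4.41 m and side slope z = 1.5: A = (b + zy)y = (4.41 + 1.5×3.78)×3.78 = 38.1 m²; P = b + 2y√(1+z²) = 4.41 + 2×3.78×1.803 = 18.04 m.
Hydraulic radius R = A/P = 38.1/18.04 = 2.112 m.
V = (1/n) R^(2/3) √S = (1/0.013) × 2.112^(2/3) × √0.005 = 8.954 m/s. Hydraulic depth D_h = A/T = 38.1/15.75 = 2.419 m.
Froude number Fr = V/√(g·D_h) = 8.954/√(9.81×2.419) = 1.84, which is greater than 1, so the flow is supercritical.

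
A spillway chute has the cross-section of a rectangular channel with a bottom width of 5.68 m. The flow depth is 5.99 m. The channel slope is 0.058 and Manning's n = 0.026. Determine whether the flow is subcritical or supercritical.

Flow area A = b·y = 5.68 × 5.99 = 34.02 m². Wetted perimeter P = b + 2y = 5.68 + 2×5.99 = 17.66 m.
Hydraulic radius R = A/P = 34.02/17.66 = 1.927 m.
V = (1/n) R^(2/3) √S = (1/0.026) × 1.927^(2/3) × √0.058 = 14.34 m/s. Hydraulic depth D_h = A/T = 34.02/5.68 = 5.99 m.
Froude number Fr = V/√(g·D_h) = 14.34/√(9.81×5.99) = 1.87, which is greater than 1, so the flow is supercritical.

supercritical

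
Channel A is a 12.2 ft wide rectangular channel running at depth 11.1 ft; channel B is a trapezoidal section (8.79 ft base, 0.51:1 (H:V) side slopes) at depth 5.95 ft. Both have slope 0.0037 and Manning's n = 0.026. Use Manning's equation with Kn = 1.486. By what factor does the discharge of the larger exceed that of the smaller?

Channel A: Flow area A = b·y = 12.2 × 11.1 = 135.4 ft². Wetted perimeter P = b + 2y = 12.2 + 2×11.1 = 34.4 ft. Hydraulic radius R = A/P = 135.4/34.4 = 3.937 ft. Q_A = (1.486/0.026)·135.4·3.937^(2/3)·√0.0037 = 1174 ft³/s.
Channel B: With bottom width b = 8.79 ft and side slope z = 0.51: A = (b + zy)y = (8.79 + 0.51×5.95)×5.95 = 70.36 ft²; P = b + 2y√(1+z²) = 8.79 + 2×5.95×1.123 = 22.15 ft. Hydraulic radius R = A/P = 70.36/22.15 = 3.177 ft. Q_B = (1.486/0.026)·70.36·3.177^(2/3)·√0.0037 = 528.6 ft³/s.
The larger discharge is 1174 ft³/s and the smaller is 528.6 ft³/s; the ratio is 2.22.

2.22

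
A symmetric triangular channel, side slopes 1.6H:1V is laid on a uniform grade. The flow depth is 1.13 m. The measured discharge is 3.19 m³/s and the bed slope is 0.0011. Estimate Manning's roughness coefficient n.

n = 0.013

For a triangular section with side slope z = 1.6: A = zy² = 1.6×1.13² = 2.043 m²; P = 2y√(1+z²) = 2×1.13×1.887 = 4.264 m.
Hydraulic radius R = A/P = 2.043/4.264 = 0.4791 m.
Rearranging Manning's equation: n = (1/Q) A R^(2/3) S^(1/2) = (1/3.19) × 2.043 × 0.4791^(2/3) × √0.0011 = 0.013.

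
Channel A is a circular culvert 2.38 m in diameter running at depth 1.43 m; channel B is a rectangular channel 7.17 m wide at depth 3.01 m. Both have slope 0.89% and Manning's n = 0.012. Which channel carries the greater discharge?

Channel A: For a circular section of diameter D = 2.38 m at depth y = 1.43 m, the central angle is θ = 2 arccos(1 − 2y/D) = 3.548 rad. Then A = (D²/8)(θ − sin θ) = 2.792 m² and P = Dθ/2 = 4.222 m. Hydraulic radius R = A/P = 2.792/4.222 = 0.6613 m. Q_A = (1/0.012)·2.792·0.6613^(2/3)·√0.0089 = 16.66 m³/s.
Channel B: Flow area A = b·y = 7.17 × 3.01 = 21.58 m². Wetted perimeter P = b + 2y = 7.17 + 2×3.01 = 13.19 m. Hydraulic radius R = A/P = 21.58/13.19 = 1.636 m. Q_B = (1/0.012)·21.58·1.636^(2/3)·√0.0089 = 235.6 m³/s.
Q_A = 16.66 m³/s vs Q_B = 235.6 m³/s, so channel B carries more.

channel B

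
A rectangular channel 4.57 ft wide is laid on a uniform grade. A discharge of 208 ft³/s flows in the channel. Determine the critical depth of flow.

For a rectangular channel, critical depth y_c = (q²/g)^(1/3) where q = Q/b = 208/4.57 = 45.51 ft²/s.
So y_c = (45.51²/32.2)^(1/3) = 4.01 ft.

y_c = 4.01 ft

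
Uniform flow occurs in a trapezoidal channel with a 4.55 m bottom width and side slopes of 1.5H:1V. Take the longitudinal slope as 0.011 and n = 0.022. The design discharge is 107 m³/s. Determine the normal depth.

y_n = 2.25 m

Manning's equation rearranged: A R^(2/3) = nQ / (1·√S) = 0.022 × 107 / (√0.011) = 22.44.
Try y = 1.63 m: A R^(2/3) = 12.1 — low.
Try y = 2.84 m: A R^(2/3) = 35.52 — high.
Try y = 2.25 m: A R^(2/3) = 22.4 — matches.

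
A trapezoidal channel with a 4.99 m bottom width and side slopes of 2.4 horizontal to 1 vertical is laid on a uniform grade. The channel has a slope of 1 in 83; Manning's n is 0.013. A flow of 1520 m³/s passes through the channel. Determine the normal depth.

y_n = 5.18 m

Manning's equation rearranged: A R^(2/3) = nQ / (1·√S) = 0.013 × 1520 / (√0.01205) = 180.
Trying y = 4.21 m: A R^(2/3) = 112.8 — short.
Trying y = 5.18 m: A R^(2/3) = 180.4 — matches.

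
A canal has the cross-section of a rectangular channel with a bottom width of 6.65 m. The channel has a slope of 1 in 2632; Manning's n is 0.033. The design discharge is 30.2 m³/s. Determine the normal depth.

Manning's equation rearranged: A R^(2/3) = nQ / (1·√S) = 0.033 × 30.2 / (√0.0003799) = 51.13.
Try y = 3.78 m: A R^(2/3) = 36.77 — too small.
Try y = 5.81 m: A R^(2/3) = 63.66 — too large.
Try y = 4.88 m: A R^(2/3) = 51.13 — ≈ 51.13.

y_n = 4.88 m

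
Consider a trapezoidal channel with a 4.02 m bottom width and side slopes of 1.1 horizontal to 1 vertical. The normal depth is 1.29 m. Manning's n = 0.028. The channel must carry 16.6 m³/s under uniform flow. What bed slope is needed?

With bottom width b = 4.02 m and side slope z = 1.1: A = (b + zy)y = (4.02 + 1.1×1.29)×1.29 = 7.016 m²; P = b + 2y√(1+z²) = 4.02 + 2×1.29×1.487 = 7.855 m.
Hydraulic radius R = A/P = 7.016/7.855 = 0.8932 m.
From Manning's equation, S = [nQ / (1 A R^(2/3))]² = [0.028 × 16.6 / (1 × 7.016 × 0.8932^(2/3))]² = 0.0051.

S = 0.0051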